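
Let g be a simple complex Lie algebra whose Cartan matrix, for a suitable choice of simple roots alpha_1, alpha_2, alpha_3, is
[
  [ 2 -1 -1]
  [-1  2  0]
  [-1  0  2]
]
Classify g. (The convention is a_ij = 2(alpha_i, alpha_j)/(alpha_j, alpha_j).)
The matrix has rank 3 with 2's on the diagonal. Reading the off-diagonal entries as Dynkin edges (a single edge where a_ij = a_ji = -1; a double or triple edge where a_ij * a_ji = 2 or 3), the diagram is a chain of 3 nodes with single edges (A_3). One simple-root ordering that puts it in standard form is (alpha_3, alpha_1, alpha_2). So the algebra is type A_3, i.e. sl(4).

A_3 (sl(4))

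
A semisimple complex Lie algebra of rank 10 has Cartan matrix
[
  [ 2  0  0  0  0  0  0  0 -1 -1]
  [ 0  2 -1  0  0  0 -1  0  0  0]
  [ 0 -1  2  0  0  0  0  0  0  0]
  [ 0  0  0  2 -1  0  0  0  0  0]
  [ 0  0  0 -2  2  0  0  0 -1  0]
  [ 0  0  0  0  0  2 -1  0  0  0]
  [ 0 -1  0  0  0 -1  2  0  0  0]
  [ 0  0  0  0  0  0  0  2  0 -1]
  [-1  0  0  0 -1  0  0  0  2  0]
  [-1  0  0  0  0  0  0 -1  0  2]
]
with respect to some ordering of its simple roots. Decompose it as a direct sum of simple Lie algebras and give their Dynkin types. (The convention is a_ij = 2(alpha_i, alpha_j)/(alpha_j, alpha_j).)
The diagram associated to this matrix has two connected components: the simple roots {alpha_2, alpha_3, alpha_6, alpha_7} form a chain of 4 nodes with single edges (A_4), and {alpha_1, alpha_4, alpha_5, alpha_8, alpha_9, alpha_10} form a chain of 6 nodes with a double edge at one end; the terminal node there is the unique short simple root (B_6). A semisimple Lie algebra decomposes uniquely as the direct sum of simple ideals, one per connected component of its Dynkin diagram, so g ≅ A_4 ⊕ B_6 (dimension 24 + 78 = 102).

type A_4 + type B_6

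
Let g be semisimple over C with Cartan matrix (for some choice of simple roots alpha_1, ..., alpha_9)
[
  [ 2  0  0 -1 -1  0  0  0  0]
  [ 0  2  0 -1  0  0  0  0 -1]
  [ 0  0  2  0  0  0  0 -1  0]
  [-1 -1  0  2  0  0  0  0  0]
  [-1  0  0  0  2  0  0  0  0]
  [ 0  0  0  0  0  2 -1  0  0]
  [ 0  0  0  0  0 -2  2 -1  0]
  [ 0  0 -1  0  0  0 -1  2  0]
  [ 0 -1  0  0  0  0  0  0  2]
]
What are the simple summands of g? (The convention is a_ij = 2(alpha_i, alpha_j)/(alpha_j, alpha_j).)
type A_5 ⊕ type B_4

The diagram associated to this matrix has two connected components: the simple roots {alpha_1, alpha_2, alpha_4, alpha_5, alpha_9} form a chain of 5 nodes with single edges (A_5), and {alpha_3, alpha_6, alpha_7, alpha_8} form a chain of 4 nodes with a double edge at one end; the terminal node there is the unique short simple root (B_4). A semisimple Lie algebra decomposes uniquely as the direct sum of simple ideals, one per connected component of its Dynkin diagram, so g ≅ A_5 ⊕ B_4 (dimension 35 + 36 = 71).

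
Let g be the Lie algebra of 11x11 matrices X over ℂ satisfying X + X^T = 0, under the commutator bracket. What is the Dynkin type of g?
B5

This is so(11) with 11 odd, which has dimension 11(11-1)/2 = 55 and rank (11-1)/2 = 5. In the classification of classical Lie algebras, the orthogonal algebra so(2n+1) in an odd number of variables has type B_n; here n = 5, so the Dynkin diagram is a chain of 5 nodes with a double edge at one end; the terminal node there is the unique short simple root (B_5). Hence the type is B_5.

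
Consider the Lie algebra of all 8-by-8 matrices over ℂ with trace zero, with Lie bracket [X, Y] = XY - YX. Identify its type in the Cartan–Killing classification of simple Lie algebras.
type A_7

This is sl(8), which has dimension 8^2 - 1 = 63 and rank 8 - 1 = 7 (a Cartan subalgebra is the diagonal traceless matrices). In the classification of classical Lie algebras, the special linear algebra sl(n+1) has type A_n; here n = 7, so the Dynkin diagram is a chain of 7 nodes with single edges (A_7). Hence the type is A_7.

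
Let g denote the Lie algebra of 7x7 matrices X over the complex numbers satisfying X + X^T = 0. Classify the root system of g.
This is so(7) with 7 odd, which has dimension 7(7-1)/2 = 21 and rank (7-1)/2 = 3. In the classification of classical Lie algebras, the orthogonal algebra so(2n+1) in an odd number of variables has type B_n; here n = 3, so the Dynkin diagram is a chain of 3 nodes with a double edge at one end; the terminal node there is the unique short simple root (B_3). Hence the type is B_3.

B_3 (so(7))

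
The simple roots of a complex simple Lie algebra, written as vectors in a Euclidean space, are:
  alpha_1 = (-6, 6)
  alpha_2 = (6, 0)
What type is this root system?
Compute the Cartan integers a_ij = 2(alpha_i, alpha_j)/(alpha_j, alpha_j); the resulting 2x2 Cartan matrix is
[[2, -2], [-1, 2]].
The roots have two lengths (squared-length ratio 2:1); the short ones are alpha_{2}. The associated Dynkin diagram is a chain of 2 nodes with a double edge at one end; the terminal node there is the unique short simple root (B_2), so the type is B_2 (the algebra so(5)).

B_2 (so(5))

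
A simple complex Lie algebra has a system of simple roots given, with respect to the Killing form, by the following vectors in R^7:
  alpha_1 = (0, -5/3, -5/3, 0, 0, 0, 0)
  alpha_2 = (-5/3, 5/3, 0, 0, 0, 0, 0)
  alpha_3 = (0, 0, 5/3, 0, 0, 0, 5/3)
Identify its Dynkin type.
A_3

Compute the Cartan integers a_ij = 2(alpha_i, alpha_j)/(alpha_j, alpha_j); the resulting 3x3 Cartan matrix is
[[2, -1, -1], [-1, 2, 0], [-1, 0, 2]].
All simple roots have the same length, so the diagram is simply laced. The associated Dynkin diagram is a chain of 3 nodes with single edges (A_3), so the type is A_3 (the algebra sl(4)).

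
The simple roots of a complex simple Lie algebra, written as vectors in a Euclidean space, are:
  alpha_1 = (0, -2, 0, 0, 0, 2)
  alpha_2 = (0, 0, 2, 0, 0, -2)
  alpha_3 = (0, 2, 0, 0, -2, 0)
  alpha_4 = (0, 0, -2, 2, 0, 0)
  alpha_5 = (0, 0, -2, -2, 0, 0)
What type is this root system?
Compute the Cartan integers a_ij = 2(alpha_i, alpha_j)/(alpha_j, alpha_j); the resulting 5x5 Cartan matrix is
[[2, -1, -1, 0, 0], [-1, 2, 0, -1, -1], [-1, 0, 2, 0, 0], [0, -1, 0, 2, 0], [0, -1, 0, 0, 2]].
All simple roots have the same length, so the diagram is simply laced. The associated Dynkin diagram is a chain of 3 nodes with a fork of two nodes at one end (D_5), so the type is D_5 (the algebra so(10)).

D_5 (so(10))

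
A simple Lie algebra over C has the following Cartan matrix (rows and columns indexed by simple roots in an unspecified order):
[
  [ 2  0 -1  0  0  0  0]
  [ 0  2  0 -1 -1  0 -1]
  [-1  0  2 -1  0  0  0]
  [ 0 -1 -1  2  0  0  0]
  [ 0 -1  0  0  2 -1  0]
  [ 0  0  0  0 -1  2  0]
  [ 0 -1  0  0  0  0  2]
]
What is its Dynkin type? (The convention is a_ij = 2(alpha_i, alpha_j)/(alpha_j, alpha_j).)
The matrix has rank 7 with 2's on the diagonal. Reading the off-diagonal entries as Dynkin edges (a single edge where a_ij = a_ji = -1; a double or triple edge where a_ij * a_ji = 2 or 3), the diagram is a chain of 6 nodes with one extra node attached to the third node from one end (E_7). One simple-root ordering that puts it in standard form is (alpha_6, alpha_7, alpha_5, alpha_2, alpha_4, alpha_3, alpha_1). So the algebra is type E_7.

type E_7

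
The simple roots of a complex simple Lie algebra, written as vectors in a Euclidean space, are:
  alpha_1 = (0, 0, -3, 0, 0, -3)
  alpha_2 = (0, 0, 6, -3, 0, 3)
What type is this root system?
G2

Compute the Cartan integers a_ij = 2(alpha_i, alpha_j)/(alpha_j, alpha_j); the resulting 2x2 Cartan matrix is
[[2, -1], [-3, 2]].
The roots have two lengths (squared-length ratio 3:1); the short ones are alpha_{1}. The associated Dynkin diagram is two nodes joined by a triple edge (G_2), so the type is G_2.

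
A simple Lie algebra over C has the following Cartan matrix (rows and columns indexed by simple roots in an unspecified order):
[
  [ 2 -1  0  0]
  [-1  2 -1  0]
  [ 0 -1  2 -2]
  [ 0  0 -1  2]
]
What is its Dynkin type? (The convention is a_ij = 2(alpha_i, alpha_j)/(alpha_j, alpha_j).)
B_4

The matrix has rank 4 with 2's on the diagonal. Reading the off-diagonal entries as Dynkin edges (a single edge where a_ij = a_ji = -1; a double or triple edge where a_ij * a_ji = 2 or 3), the diagram is a chain of 4 nodes with a double edge at one end; the terminal node there is the unique short simple root (B_4). One simple-root ordering that puts it in standard form is (alpha_1, alpha_2, alpha_3, alpha_4). So the algebra is type B_4, i.e. so(9).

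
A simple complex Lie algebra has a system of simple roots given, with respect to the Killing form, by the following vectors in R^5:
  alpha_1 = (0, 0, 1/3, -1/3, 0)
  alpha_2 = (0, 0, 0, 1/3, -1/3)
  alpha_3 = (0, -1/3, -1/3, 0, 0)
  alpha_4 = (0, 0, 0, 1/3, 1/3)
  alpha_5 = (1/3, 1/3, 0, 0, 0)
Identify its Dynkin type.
D_5 (so(10))

Compute the Cartan integers a_ij = 2(alpha_i, alpha_j)/(alpha_j, alpha_j); the resulting 5x5 Cartan matrix is
[[2, -1, -1, -1, 0], [-1, 2, 0, 0, 0], [-1, 0, 2, 0, -1], [-1, 0, 0, 2, 0], [0, 0, -1, 0, 2]].
All simple roots have the same length, so the diagram is simply laced. The associated Dynkin diagram is a chain of 3 nodes with a fork of two nodes at one end (D_5), so the type is D_5 (the algebra so(10)).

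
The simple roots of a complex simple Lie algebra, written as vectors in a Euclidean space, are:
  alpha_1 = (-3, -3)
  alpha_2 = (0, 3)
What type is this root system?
Compute the Cartan integers a_ij = 2(alpha_i, alpha_j)/(alpha_j, alpha_j); the resulting 2x2 Cartan matrix is
[[2, -2], [-1, 2]].
The roots have two lengths (squared-length ratio 2:1); the short ones are alpha_{2}. The associated Dynkin diagram is a chain of 2 nodes with a double edge at one end; the terminal node there is the unique short simple root (B_2), so the type is B_2 (the algebra so(5)).

B_2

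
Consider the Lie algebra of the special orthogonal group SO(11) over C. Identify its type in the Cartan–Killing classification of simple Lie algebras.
This is so(11) with 11 odd, which has dimension 11(11-1)/2 = 55 and rank (11-1)/2 = 5. In the classification of classical Lie algebras, the orthogonal algebra so(2n+1) in an odd number of variables has type B_n; here n = 5, so the Dynkin diagram is a chain of 5 nodes with a double edge at one end; the terminal node there is the unique short simple root (B_5). Hence the type is B_5.

type B_5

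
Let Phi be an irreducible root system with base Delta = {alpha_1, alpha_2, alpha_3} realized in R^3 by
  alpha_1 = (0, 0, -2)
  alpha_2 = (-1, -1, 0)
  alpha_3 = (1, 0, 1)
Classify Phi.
type C_3

Compute the Cartan integers a_ij = 2(alpha_i, alpha_j)/(alpha_j, alpha_j); the resulting 3x3 Cartan matrix is
[[2, 0, -2], [0, 2, -1], [-1, -1, 2]].
The roots have two lengths (squared-length ratio 2:1); the short ones are alpha_{2,3}. The associated Dynkin diagram is a chain of 3 nodes with a double edge at one end; the terminal node there is the unique long simple root (C_3), so the type is C_3 (the algebra sp(6)).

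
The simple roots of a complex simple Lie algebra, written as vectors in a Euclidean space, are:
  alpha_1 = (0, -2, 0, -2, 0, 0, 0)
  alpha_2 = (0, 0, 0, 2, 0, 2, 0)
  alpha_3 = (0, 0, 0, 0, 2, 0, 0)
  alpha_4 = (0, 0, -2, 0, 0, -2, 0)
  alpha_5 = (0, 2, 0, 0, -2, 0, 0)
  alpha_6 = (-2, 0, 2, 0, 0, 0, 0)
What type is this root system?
B_6 (so(13))

Compute the Cartan integers a_ij = 2(alpha_i, alpha_j)/(alpha_j, alpha_j); the resulting 6x6 Cartan matrix is
[[2, -1, 0, 0, -1, 0], [-1, 2, 0, -1, 0, 0], [0, 0, 2, 0, -1, 0], [0, -1, 0, 2, 0, -1], [-1, 0, -2, 0, 2, 0], [0, 0, 0, -1, 0, 2]].
The roots have two lengths (squared-length ratio 2:1); the short ones are alpha_{3}. The associated Dynkin diagram is a chain of 6 nodes with a double edge at one end; the terminal node there is the unique short simple root (B_6), so the type is B_6 (the algebra so(13)).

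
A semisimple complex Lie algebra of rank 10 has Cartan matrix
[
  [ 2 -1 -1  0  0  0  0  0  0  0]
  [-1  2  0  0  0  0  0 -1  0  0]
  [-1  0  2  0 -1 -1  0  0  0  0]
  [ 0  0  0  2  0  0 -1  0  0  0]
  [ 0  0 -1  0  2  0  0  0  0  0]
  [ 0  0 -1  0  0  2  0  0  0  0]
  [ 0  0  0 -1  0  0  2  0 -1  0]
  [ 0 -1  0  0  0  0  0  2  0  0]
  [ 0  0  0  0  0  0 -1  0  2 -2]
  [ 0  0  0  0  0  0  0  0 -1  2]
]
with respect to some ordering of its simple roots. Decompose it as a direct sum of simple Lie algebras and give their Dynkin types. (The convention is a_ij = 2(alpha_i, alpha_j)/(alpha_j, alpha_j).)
The diagram associated to this matrix has two connected components: the simple roots {alpha_4, alpha_7, alpha_9, alpha_10} form a chain of 4 nodes with a double edge at one end; the terminal node there is the unique short simple root (B_4), and {alpha_1, alpha_2, alpha_3, alpha_5, alpha_6, alpha_8} form a chain of 4 nodes with a fork of two nodes at one end (D_6). A semisimple Lie algebra decomposes uniquely as the direct sum of simple ideals, one per connected component of its Dynkin diagram, so g ≅ B_4 ⊕ D_6 (dimension 36 + 66 = 102).

B4 ⊕ D6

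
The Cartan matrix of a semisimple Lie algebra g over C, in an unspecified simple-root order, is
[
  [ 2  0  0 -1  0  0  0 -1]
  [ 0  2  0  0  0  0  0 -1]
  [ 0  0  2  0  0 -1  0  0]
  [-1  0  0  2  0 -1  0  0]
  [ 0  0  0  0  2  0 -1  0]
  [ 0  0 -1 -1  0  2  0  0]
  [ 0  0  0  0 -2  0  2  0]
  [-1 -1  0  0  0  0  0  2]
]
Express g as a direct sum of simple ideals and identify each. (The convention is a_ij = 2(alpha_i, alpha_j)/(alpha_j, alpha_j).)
A_6 (sl(7)) + B_2 (so(5))

The diagram associated to this matrix has two connected components: the simple roots {alpha_1, alpha_2, alpha_3, alpha_4, alpha_6, alpha_8} form a chain of 6 nodes with single edges (A_6), and {alpha_5, alpha_7} form a chain of 2 nodes with a double edge at one end; the terminal node there is the unique short simple root (B_2). A semisimple Lie algebra decomposes uniquely as the direct sum of simple ideals, one per connected component of its Dynkin diagram, so g ≅ A_6 ⊕ B_2 (dimension 48 + 10 = 58).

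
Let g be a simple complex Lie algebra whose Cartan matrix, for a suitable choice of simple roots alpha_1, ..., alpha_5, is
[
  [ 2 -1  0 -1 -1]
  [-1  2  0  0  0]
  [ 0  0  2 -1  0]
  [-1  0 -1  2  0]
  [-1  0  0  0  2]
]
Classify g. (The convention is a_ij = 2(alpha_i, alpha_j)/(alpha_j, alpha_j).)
The matrix has rank 5 with 2's on the diagonal. Reading the off-diagonal entries as Dynkin edges (a single edge where a_ij = a_ji = -1; a double or triple edge where a_ij * a_ji = 2 or 3), the diagram is a chain of 3 nodes with a fork of two nodes at one end (D_5). One simple-root ordering that puts it in standard form is (alpha_3, alpha_4, alpha_1, alpha_5, alpha_2). So the algebra is type D_5, i.e. so(10).

D5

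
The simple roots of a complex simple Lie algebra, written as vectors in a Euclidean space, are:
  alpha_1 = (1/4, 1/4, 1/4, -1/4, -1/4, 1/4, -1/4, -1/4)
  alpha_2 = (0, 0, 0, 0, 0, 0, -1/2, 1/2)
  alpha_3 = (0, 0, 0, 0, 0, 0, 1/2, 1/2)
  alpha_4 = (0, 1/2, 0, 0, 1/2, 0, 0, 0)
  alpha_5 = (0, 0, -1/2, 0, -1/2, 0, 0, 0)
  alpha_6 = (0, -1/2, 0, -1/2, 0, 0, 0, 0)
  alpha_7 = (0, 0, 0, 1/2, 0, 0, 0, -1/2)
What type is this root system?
E_7

Compute the Cartan integers a_ij = 2(alpha_i, alpha_j)/(alpha_j, alpha_j); the resulting 7x7 Cartan matrix is
[[2, 0, -1, 0, 0, 0, 0], [0, 2, 0, 0, 0, 0, -1], [-1, 0, 2, 0, 0, 0, -1], [0, 0, 0, 2, -1, -1, 0], [0, 0, 0, -1, 2, 0, 0], [0, 0, 0, -1, 0, 2, -1], [0, -1, -1, 0, 0, -1, 2]].
All simple roots have the same length, so the diagram is simply laced. The associated Dynkin diagram is a chain of 6 nodes with one extra node attached to the third node from one end (E_7), so the type is E_7.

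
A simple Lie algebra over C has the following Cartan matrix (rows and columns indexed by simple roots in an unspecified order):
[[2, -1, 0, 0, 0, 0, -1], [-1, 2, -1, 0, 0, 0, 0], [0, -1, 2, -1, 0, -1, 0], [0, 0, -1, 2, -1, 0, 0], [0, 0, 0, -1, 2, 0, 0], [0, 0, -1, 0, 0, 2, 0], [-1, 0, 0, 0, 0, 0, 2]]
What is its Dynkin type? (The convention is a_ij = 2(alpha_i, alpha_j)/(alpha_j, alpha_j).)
The matrix has rank 7 with 2's on the diagonal. Reading the off-diagonal entries as Dynkin edges (a single edge where a_ij = a_ji = -1; a double or triple edge where a_ij * a_ji = 2 or 3), the diagram is a chain of 6 nodes with one extra node attached to the third node from one end (E_7). One simple-root ordering that puts it in standard form is (alpha_5, alpha_6, alpha_4, alpha_3, alpha_2, alpha_1, alpha_7). So the algebra is type E_7.

type E_7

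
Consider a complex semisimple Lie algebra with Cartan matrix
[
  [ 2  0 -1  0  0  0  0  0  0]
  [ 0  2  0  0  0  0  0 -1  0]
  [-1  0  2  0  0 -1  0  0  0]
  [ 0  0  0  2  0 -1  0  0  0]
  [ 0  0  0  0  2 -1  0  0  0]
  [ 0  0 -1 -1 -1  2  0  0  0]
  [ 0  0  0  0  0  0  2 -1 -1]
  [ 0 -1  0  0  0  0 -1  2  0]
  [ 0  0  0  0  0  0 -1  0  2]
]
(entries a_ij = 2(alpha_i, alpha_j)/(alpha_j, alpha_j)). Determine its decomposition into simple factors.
A_4 (sl(5)) + D_5 (so(10))

The diagram associated to this matrix has two connected components: the simple roots {alpha_2, alpha_7, alpha_8, alpha_9} form a chain of 4 nodes with single edges (A_4), and {alpha_1, alpha_3, alpha_4, alpha_5, alpha_6} form a chain of 3 nodes with a fork of two nodes at one end (D_5). A semisimple Lie algebra decomposes uniquely as the direct sum of simple ideals, one per connected component of its Dynkin diagram, so g ≅ A_4 ⊕ D_5 (dimension 24 + 45 = 69).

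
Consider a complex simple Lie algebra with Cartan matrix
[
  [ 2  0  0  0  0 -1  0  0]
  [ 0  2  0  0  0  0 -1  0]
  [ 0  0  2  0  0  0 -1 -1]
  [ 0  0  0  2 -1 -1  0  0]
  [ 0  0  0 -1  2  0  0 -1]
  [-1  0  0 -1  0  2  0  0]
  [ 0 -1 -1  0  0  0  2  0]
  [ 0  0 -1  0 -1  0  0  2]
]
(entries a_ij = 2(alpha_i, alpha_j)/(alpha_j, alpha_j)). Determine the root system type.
A8

The matrix has rank 8 with 2's on the diagonal. Reading the off-diagonal entries as Dynkin edges (a single edge where a_ij = a_ji = -1; a double or triple edge where a_ij * a_ji = 2 or 3), the diagram is a chain of 8 nodes with single edges (A_8). One simple-root ordering that puts it in standard form is (alpha_1, alpha_6, alpha_4, alpha_5, alpha_8, alpha_3, alpha_7, alpha_2). So the algebra is type A_8, i.e. sl(9).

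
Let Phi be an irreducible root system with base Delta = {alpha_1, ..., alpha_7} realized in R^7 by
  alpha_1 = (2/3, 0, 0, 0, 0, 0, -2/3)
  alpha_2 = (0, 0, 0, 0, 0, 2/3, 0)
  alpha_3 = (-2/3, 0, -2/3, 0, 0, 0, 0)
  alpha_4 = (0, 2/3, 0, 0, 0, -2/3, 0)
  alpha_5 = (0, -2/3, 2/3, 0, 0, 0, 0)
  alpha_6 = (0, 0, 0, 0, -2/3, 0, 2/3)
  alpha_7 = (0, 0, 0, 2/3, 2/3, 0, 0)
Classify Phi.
Compute the Cartan integers a_ij = 2(alpha_i, alpha_j)/(alpha_j, alpha_j); the resulting 7x7 Cartan matrix is
[[2, 0, -1, 0, 0, -1, 0], [0, 2, 0, -1, 0, 0, 0], [-1, 0, 2, 0, -1, 0, 0], [0, -2, 0, 2, -1, 0, 0], [0, 0, -1, -1, 2, 0, 0], [-1, 0, 0, 0, 0, 2, -1], [0, 0, 0, 0, 0, -1, 2]].
The roots have two lengths (squared-length ratio 2:1); the short ones are alpha_{2}. The associated Dynkin diagram is a chain of 7 nodes with a double edge at one end; the terminal node there is the unique short simple root (B_7), so the type is B_7 (the algebra so(15)).

type B_7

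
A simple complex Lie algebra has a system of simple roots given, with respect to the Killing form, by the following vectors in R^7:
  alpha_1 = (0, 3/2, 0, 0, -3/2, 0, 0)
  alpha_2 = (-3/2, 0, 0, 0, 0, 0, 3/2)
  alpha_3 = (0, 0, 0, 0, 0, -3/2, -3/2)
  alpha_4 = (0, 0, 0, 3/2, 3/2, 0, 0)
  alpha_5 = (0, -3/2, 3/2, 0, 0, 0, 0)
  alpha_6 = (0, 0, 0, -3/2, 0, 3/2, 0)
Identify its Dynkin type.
Compute the Cartan integers a_ij = 2(alpha_i, alpha_j)/(alpha_j, alpha_j); the resulting 6x6 Cartan matrix is
[[2, 0, 0, -1, -1, 0], [0, 2, -1, 0, 0, 0], [0, -1, 2, 0, 0, -1], [-1, 0, 0, 2, 0, -1], [-1, 0, 0, 0, 2, 0], [0, 0, -1, -1, 0, 2]].
All simple roots have the same length, so the diagram is simply laced. The associated Dynkin diagram is a chain of 6 nodes with single edges (A_6), so the type is A_6 (the algebra sl(7)).

A_6 (sl(7))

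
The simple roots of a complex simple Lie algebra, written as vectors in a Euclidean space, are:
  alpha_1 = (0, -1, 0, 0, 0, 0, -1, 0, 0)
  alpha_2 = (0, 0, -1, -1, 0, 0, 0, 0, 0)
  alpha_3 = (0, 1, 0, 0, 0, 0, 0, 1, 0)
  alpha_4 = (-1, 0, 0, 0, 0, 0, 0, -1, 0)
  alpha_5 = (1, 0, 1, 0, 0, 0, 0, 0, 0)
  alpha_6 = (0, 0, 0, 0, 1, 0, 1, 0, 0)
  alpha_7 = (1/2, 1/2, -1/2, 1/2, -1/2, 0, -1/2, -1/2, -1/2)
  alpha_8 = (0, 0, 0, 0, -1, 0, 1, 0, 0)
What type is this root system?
Compute the Cartan integers a_ij = 2(alpha_i, alpha_j)/(alpha_j, alpha_j); the resulting 8x8 Cartan matrix is
[[2, 0, -1, 0, 0, -1, 0, -1], [0, 2, 0, 0, -1, 0, 0, 0], [-1, 0, 2, -1, 0, 0, 0, 0], [0, 0, -1, 2, -1, 0, 0, 0], [0, -1, 0, -1, 2, 0, 0, 0], [-1, 0, 0, 0, 0, 2, -1, 0], [0, 0, 0, 0, 0, -1, 2, 0], [-1, 0, 0, 0, 0, 0, 0, 2]].
All simple roots have the same length, so the diagram is simply laced. The associated Dynkin diagram is a chain of 7 nodes with one extra node attached to the third node from one end (E_8), so the type is E_8.

E_8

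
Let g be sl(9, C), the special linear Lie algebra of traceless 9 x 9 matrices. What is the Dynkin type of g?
This is sl(9), which has dimension 9^2 - 1 = 80 and rank 9 - 1 = 8 (a Cartan subalgebra is the diagonal traceless matrices). In the classification of classical Lie algebras, the special linear algebra sl(n+1) has type A_n; here n = 8, so the Dynkin diagram is a chain of 8 nodes with single edges (A_8). Hence the type is A_8.

type A_8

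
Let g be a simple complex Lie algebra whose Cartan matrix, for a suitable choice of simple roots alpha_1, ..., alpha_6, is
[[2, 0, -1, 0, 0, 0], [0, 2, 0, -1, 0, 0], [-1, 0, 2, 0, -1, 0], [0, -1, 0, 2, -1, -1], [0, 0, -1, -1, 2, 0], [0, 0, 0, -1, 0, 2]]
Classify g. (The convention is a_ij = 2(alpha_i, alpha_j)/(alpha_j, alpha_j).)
D6

The matrix has rank 6 with 2's on the diagonal. Reading the off-diagonal entries as Dynkin edges (a single edge where a_ij = a_ji = -1; a double or triple edge where a_ij * a_ji = 2 or 3), the diagram is a chain of 4 nodes with a fork of two nodes at one end (D_6). One simple-root ordering that puts it in standard form is (alpha_1, alpha_3, alpha_5, alpha_4, alpha_2, alpha_6). So the algebra is type D_6, i.e. so(12).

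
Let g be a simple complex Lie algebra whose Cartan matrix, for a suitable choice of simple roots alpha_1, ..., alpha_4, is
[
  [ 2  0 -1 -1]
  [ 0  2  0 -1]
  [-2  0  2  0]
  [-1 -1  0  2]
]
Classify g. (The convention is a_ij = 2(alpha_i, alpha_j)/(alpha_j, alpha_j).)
The matrix has rank 4 with 2's on the diagonal. Reading the off-diagonal entries as Dynkin edges (a single edge where a_ij = a_ji = -1; a double or triple edge where a_ij * a_ji = 2 or 3), the diagram is a chain of 4 nodes with a double edge at one end; the terminal node there is the unique long simple root (C_4). One simple-root ordering that puts it in standard form is (alpha_2, alpha_4, alpha_1, alpha_3). So the algebra is type C_4, i.e. sp(8).

C_4 (sp(8))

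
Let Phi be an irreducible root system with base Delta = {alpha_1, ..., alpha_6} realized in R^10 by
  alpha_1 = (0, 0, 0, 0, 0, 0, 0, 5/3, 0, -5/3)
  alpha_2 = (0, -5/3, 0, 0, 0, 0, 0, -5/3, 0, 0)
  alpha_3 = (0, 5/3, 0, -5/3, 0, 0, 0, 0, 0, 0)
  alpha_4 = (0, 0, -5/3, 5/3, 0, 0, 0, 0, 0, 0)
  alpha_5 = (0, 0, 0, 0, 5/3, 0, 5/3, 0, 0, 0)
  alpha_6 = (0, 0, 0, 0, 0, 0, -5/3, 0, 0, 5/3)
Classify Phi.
A6

Compute the Cartan integers a_ij = 2(alpha_i, alpha_j)/(alpha_j, alpha_j); the resulting 6x6 Cartan matrix is
[[2, -1, 0, 0, 0, -1], [-1, 2, -1, 0, 0, 0], [0, -1, 2, -1, 0, 0], [0, 0, -1, 2, 0, 0], [0, 0, 0, 0, 2, -1], [-1, 0, 0, 0, -1, 2]].
All simple roots have the same length, so the diagram is simply laced. The associated Dynkin diagram is a chain of 6 nodes with single edges (A_6), so the type is A_6 (the algebra sl(7)).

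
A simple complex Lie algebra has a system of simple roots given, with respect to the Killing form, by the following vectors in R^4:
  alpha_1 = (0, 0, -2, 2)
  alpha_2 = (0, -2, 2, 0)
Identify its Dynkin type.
Compute the Cartan integers a_ij = 2(alpha_i, alpha_j)/(alpha_j, alpha_j); the resulting 2x2 Cartan matrix is
[[2, -1], [-1, 2]].
All simple roots have the same length, so the diagram is simply laced. The associated Dynkin diagram is a chain of 2 nodes with single edges (A_2), so the type is A_2 (the algebra sl(3)).

type A_2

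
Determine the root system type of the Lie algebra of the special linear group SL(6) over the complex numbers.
type A_5

This is sl(6), which has dimension 6^2 - 1 = 35 and rank 6 - 1 = 5 (a Cartan subalgebra is the diagonal traceless matrices). In the classification of classical Lie algebras, the special linear algebra sl(n+1) has type A_n; here n = 5, so the Dynkin diagram is a chain of 5 nodes with single edges (A_5). Hence the type is A_5.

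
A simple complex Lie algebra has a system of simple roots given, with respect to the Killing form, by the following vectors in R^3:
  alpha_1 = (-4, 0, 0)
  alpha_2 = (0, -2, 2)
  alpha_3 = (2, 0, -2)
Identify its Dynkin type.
Compute the Cartan integers a_ij = 2(alpha_i, alpha_j)/(alpha_j, alpha_j); the resulting 3x3 Cartan matrix is
[[2, 0, -2], [0, 2, -1], [-1, -1, 2]].
The roots have two lengths (squared-length ratio 2:1); the short ones are alpha_{2,3}. The associated Dynkin diagram is a chain of 3 nodes with a double edge at one end; the terminal node there is the unique long simple root (C_3), so the type is C_3 (the algebra sp(6)).

C_3 (sp(6))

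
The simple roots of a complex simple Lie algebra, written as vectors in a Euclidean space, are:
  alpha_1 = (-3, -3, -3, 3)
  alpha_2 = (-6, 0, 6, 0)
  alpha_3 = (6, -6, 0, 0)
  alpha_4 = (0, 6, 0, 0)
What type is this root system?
Compute the Cartan integers a_ij = 2(alpha_i, alpha_j)/(alpha_j, alpha_j); the resulting 4x4 Cartan matrix is
[[2, 0, 0, -1], [0, 2, -1, 0], [0, -1, 2, -2], [-1, 0, -1, 2]].
The roots have two lengths (squared-length ratio 2:1); the short ones are alpha_{1,4}. The associated Dynkin diagram is a chain of 4 nodes with a double edge between the middle two (F_4), so the type is F_4.

F4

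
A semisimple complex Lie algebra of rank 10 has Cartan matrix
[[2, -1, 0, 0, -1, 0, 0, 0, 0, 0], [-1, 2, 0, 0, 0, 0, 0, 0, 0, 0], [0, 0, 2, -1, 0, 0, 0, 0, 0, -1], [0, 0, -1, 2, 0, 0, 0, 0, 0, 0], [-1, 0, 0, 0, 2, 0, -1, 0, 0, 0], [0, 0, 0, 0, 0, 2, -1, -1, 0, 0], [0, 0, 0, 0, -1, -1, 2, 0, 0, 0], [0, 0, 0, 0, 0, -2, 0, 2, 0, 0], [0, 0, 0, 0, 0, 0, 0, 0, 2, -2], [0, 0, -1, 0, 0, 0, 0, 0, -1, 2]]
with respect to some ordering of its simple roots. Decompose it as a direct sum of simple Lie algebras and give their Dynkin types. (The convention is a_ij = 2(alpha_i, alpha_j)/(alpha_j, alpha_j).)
The diagram associated to this matrix has two connected components: the simple roots {alpha_3, alpha_4, alpha_9, alpha_10} form a chain of 4 nodes with a double edge at one end; the terminal node there is the unique long simple root (C_4), and {alpha_1, alpha_2, alpha_5, alpha_6, alpha_7, alpha_8} form a chain of 6 nodes with a double edge at one end; the terminal node there is the unique long simple root (C_6). A semisimple Lie algebra decomposes uniquely as the direct sum of simple ideals, one per connected component of its Dynkin diagram, so g ≅ C_4 ⊕ C_6 (dimension 36 + 78 = 114).

type C_4 ⊕ type C_6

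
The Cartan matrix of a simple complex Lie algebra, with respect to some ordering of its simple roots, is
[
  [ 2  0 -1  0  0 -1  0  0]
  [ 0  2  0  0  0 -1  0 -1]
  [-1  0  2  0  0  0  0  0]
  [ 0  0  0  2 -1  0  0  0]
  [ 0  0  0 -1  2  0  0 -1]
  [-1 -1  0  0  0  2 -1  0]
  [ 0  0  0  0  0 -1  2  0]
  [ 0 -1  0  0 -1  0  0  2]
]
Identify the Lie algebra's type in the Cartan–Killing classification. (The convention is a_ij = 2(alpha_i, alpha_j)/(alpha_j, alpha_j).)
E_8

The matrix has rank 8 with 2's on the diagonal. Reading the off-diagonal entries as Dynkin edges (a single edge where a_ij = a_ji = -1; a double or triple edge where a_ij * a_ji = 2 or 3), the diagram is a chain of 7 nodes with one extra node attached to the third node from one end (E_8). One simple-root ordering that puts it in standard form is (alpha_3, alpha_7, alpha_1, alpha_6, alpha_2, alpha_8, alpha_5, alpha_4). So the algebra is type E_8.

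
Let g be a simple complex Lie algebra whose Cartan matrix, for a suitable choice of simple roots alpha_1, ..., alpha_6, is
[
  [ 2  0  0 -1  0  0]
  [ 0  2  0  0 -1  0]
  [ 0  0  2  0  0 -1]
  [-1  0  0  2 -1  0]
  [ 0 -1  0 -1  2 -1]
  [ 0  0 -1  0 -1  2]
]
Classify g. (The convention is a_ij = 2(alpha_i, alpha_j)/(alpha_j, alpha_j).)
The matrix has rank 6 with 2's on the diagonal. Reading the off-diagonal entries as Dynkin edges (a single edge where a_ij = a_ji = -1; a double or triple edge where a_ij * a_ji = 2 or 3), the diagram is a chain of 5 nodes with one extra node attached to the third node from one end (E_6). One simple-root ordering that puts it in standard form is (alpha_1, alpha_2, alpha_4, alpha_5, alpha_6, alpha_3). So the algebra is type E_6.

E6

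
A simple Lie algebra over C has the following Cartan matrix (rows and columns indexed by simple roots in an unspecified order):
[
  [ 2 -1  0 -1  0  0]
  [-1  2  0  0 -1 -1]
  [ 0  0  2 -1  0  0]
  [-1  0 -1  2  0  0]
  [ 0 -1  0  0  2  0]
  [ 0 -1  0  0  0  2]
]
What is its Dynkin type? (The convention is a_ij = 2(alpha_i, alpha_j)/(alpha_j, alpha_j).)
The matrix has rank 6 with 2's on the diagonal. Reading the off-diagonal entries as Dynkin edges (a single edge where a_ij = a_ji = -1; a double or triple edge where a_ij * a_ji = 2 or 3), the diagram is a chain of 4 nodes with a fork of two nodes at one end (D_6). One simple-root ordering that puts it in standard form is (alpha_3, alpha_4, alpha_1, alpha_2, alpha_6, alpha_5). So the algebra is type D_6, i.e. so(12).

D_6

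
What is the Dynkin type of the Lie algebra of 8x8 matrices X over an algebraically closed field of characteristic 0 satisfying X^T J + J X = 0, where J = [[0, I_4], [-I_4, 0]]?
This is sp(8), which has dimension 8(8+1)/2 = 36 and rank 8/2 = 4. In the classification of classical Lie algebras, the symplectic algebra sp(2n) has type C_n; here n = 4, so the Dynkin diagram is a chain of 4 nodes with a double edge at one end; the terminal node there is the unique long simple root (C_4). Hence the type is C_4.

C_4 (sp(8))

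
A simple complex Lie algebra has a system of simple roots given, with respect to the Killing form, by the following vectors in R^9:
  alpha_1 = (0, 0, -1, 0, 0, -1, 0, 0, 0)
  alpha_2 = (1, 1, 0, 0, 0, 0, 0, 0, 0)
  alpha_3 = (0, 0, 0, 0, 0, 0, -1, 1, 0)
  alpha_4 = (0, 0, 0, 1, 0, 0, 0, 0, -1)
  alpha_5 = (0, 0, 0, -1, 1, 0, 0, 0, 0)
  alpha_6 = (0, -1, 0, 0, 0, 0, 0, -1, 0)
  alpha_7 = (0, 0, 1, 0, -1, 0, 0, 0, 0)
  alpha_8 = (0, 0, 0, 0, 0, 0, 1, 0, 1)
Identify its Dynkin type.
Compute the Cartan integers a_ij = 2(alpha_i, alpha_j)/(alpha_j, alpha_j); the resulting 8x8 Cartan matrix is
[[2, 0, 0, 0, 0, 0, -1, 0], [0, 2, 0, 0, 0, -1, 0, 0], [0, 0, 2, 0, 0, -1, 0, -1], [0, 0, 0, 2, -1, 0, 0, -1], [0, 0, 0, -1, 2, 0, -1, 0], [0, -1, -1, 0, 0, 2, 0, 0], [-1, 0, 0, 0, -1, 0, 2, 0], [0, 0, -1, -1, 0, 0, 0, 2]].
All simple roots have the same length, so the diagram is simply laced. The associated Dynkin diagram is a chain of 8 nodes with single edges (A_8), so the type is A_8 (the algebra sl(9)).

A_8 (sl(9))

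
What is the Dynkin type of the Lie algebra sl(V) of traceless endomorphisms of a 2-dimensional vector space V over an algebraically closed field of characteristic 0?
type A_1

This is sl(2), which has dimension 2^2 - 1 = 3 and rank 2 - 1 = 1 (a Cartan subalgebra is the diagonal traceless matrices). In the classification of classical Lie algebras, the special linear algebra sl(n+1) has type A_n; here n = 1, so the Dynkin diagram is a chain of 1 nodes with single edges (A_1). Hence the type is A_1.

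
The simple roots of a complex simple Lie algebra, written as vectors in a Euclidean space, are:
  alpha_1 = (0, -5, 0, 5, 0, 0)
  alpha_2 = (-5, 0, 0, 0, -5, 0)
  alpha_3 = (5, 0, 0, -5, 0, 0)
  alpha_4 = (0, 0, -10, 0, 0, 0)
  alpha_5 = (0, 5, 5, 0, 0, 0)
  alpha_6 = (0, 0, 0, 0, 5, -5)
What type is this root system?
Compute the Cartan integers a_ij = 2(alpha_i, alpha_j)/(alpha_j, alpha_j); the resulting 6x6 Cartan matrix is
[[2, 0, -1, 0, -1, 0], [0, 2, -1, 0, 0, -1], [-1, -1, 2, 0, 0, 0], [0, 0, 0, 2, -2, 0], [-1, 0, 0, -1, 2, 0], [0, -1, 0, 0, 0, 2]].
The roots have two lengths (squared-length ratio 2:1); the short ones are alpha_{1,2,3,5,6}. The associated Dynkin diagram is a chain of 6 nodes with a double edge at one end; the terminal node there is the unique long simple root (C_6), so the type is C_6 (the algebra sp(12)).

C_6 (sp(12))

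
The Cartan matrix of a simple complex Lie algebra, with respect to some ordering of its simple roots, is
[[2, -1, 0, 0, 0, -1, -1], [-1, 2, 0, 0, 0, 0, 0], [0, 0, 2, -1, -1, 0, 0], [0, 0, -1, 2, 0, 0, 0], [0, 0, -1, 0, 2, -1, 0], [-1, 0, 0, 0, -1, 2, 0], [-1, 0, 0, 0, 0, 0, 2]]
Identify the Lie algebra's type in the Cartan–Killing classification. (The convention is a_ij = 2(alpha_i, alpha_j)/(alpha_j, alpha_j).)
The matrix has rank 7 with 2's on the diagonal. Reading the off-diagonal entries as Dynkin edges (a single edge where a_ij = a_ji = -1; a double or triple edge where a_ij * a_ji = 2 or 3), the diagram is a chain of 5 nodes with a fork of two nodes at one end (D_7). One simple-root ordering that puts it in standard form is (alpha_4, alpha_3, alpha_5, alpha_6, alpha_1, alpha_2, alpha_7). So the algebra is type D_7, i.e. so(14).

D_7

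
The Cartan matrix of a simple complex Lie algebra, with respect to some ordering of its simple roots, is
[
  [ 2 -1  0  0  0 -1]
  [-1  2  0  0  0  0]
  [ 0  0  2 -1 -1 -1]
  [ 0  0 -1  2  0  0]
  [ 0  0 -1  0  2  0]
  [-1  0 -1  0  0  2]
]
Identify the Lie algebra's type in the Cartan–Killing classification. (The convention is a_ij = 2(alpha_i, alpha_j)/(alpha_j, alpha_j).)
D6

The matrix has rank 6 with 2's on the diagonal. Reading the off-diagonal entries as Dynkin edges (a single edge where a_ij = a_ji = -1; a double or triple edge where a_ij * a_ji = 2 or 3), the diagram is a chain of 4 nodes with a fork of two nodes at one end (D_6). One simple-root ordering that puts it in standard form is (alpha_2, alpha_1, alpha_6, alpha_3, alpha_4, alpha_5). So the algebra is type D_6, i.e. so(12).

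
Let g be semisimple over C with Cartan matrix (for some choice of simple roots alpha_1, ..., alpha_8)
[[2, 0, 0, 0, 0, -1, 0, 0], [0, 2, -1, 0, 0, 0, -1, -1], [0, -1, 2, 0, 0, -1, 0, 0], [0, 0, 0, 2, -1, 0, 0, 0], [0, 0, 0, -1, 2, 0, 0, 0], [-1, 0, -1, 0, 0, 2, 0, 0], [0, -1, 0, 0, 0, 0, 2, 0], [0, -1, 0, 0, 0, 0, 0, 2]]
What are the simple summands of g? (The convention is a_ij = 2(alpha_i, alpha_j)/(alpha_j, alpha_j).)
A_2 ⊕ D_6

The diagram associated to this matrix has two connected components: the simple roots {alpha_4, alpha_5} form a chain of 2 nodes with single edges (A_2), and {alpha_1, alpha_2, alpha_3, alpha_6, alpha_7, alpha_8} form a chain of 4 nodes with a fork of two nodes at one end (D_6). A semisimple Lie algebra decomposes uniquely as the direct sum of simple ideals, one per connected component of its Dynkin diagram, so g ≅ A_2 ⊕ D_6 (dimension 8 + 66 = 74).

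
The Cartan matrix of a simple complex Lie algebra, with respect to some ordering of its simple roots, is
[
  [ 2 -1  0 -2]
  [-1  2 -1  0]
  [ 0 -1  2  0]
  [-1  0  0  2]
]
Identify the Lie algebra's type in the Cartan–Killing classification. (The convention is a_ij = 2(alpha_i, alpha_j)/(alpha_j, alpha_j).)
B_4

The matrix has rank 4 with 2's on the diagonal. Reading the off-diagonal entries as Dynkin edges (a single edge where a_ij = a_ji = -1; a double or triple edge where a_ij * a_ji = 2 or 3), the diagram is a chain of 4 nodes with a double edge at one end; the terminal node there is the unique short simple root (B_4). One simple-root ordering that puts it in standard form is (alpha_3, alpha_2, alpha_1, alpha_4). So the algebra is type B_4, i.e. so(9).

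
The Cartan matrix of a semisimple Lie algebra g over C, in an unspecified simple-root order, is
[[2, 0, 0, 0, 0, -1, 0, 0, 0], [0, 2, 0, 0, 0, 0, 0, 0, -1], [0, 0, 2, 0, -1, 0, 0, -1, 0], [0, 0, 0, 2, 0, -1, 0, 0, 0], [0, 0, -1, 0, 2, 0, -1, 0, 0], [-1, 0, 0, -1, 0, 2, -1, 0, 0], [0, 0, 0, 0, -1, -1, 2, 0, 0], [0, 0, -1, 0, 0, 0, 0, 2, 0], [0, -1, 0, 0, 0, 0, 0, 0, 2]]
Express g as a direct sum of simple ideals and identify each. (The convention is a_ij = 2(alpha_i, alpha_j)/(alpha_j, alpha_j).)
type A_2 ⊕ type D_7

The diagram associated to this matrix has two connected components: the simple roots {alpha_2, alpha_9} form a chain of 2 nodes with single edges (A_2), and {alpha_1, alpha_3, alpha_4, alpha_5, alpha_6, alpha_7, alpha_8} form a chain of 5 nodes with a fork of two nodes at one end (D_7). A semisimple Lie algebra decomposes uniquely as the direct sum of simple ideals, one per connected component of its Dynkin diagram, so g ≅ A_2 ⊕ D_7 (dimension 8 + 91 = 99).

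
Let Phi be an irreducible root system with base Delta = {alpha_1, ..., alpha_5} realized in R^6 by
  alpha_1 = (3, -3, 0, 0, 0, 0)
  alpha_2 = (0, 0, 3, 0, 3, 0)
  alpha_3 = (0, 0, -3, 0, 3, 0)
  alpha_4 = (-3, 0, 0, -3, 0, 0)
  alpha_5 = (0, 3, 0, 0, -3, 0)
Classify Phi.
Compute the Cartan integers a_ij = 2(alpha_i, alpha_j)/(alpha_j, alpha_j); the resulting 5x5 Cartan matrix is
[[2, 0, 0, -1, -1], [0, 2, 0, 0, -1], [0, 0, 2, 0, -1], [-1, 0, 0, 2, 0], [-1, -1, -1, 0, 2]].
All simple roots have the same length, so the diagram is simply laced. The associated Dynkin diagram is a chain of 3 nodes with a fork of two nodes at one end (D_5), so the type is D_5 (the algebra so(10)).

D5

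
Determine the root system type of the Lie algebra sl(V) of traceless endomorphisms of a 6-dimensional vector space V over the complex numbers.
This is sl(6), which has dimension 6^2 - 1 = 35 and rank 6 - 1 = 5 (a Cartan subalgebra is the diagonal traceless matrices). In the classification of classical Lie algebras, the special linear algebra sl(n+1) has type A_n; here n = 5, so the Dynkin diagram is a chain of 5 nodes with single edges (A_5). Hence the type is A_5.

A_5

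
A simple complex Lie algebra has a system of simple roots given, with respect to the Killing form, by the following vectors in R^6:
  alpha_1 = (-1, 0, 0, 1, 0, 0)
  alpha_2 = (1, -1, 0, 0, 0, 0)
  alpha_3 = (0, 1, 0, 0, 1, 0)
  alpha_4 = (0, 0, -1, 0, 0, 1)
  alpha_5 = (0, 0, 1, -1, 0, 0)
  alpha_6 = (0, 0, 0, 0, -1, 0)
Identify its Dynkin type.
type B_6

Compute the Cartan integers a_ij = 2(alpha_i, alpha_j)/(alpha_j, alpha_j); the resulting 6x6 Cartan matrix is
[[2, -1, 0, 0, -1, 0], [-1, 2, -1, 0, 0, 0], [0, -1, 2, 0, 0, -2], [0, 0, 0, 2, -1, 0], [-1, 0, 0, -1, 2, 0], [0, 0, -1, 0, 0, 2]].
The roots have two lengths (squared-length ratio 2:1); the short ones are alpha_{6}. The associated Dynkin diagram is a chain of 6 nodes with a double edge at one end; the terminal node there is the unique short simple root (B_6), so the type is B_6 (the algebra so(13)).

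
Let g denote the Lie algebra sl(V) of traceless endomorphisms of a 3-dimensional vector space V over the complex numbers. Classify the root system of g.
This is sl(3), which has dimension 3^2 - 1 = 8 and rank 3 - 1 = 2 (a Cartan subalgebra is the diagonal traceless matrices). In the classification of classical Lie algebras, the special linear algebra sl(n+1) has type A_n; here n = 2, so the Dynkin diagram is a chain of 2 nodes with single edges (A_2). Hence the type is A_2.

A_2 (sl(3))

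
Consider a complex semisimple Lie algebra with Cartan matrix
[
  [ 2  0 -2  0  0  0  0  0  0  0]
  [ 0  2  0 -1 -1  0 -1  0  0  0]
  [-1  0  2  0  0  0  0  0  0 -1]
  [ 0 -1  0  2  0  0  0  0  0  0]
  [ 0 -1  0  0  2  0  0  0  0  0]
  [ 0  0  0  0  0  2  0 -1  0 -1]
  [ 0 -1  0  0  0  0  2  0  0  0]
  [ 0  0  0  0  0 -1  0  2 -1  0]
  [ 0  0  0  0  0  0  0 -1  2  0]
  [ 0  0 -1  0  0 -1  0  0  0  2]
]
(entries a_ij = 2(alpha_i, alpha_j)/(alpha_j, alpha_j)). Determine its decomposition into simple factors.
The diagram associated to this matrix has two connected components: the simple roots {alpha_1, alpha_3, alpha_6, alpha_8, alpha_9, alpha_10} form a chain of 6 nodes with a double edge at one end; the terminal node there is the unique long simple root (C_6), and {alpha_2, alpha_4, alpha_5, alpha_7} form a chain of 2 nodes with a fork of two nodes at one end (D_4). A semisimple Lie algebra decomposes uniquely as the direct sum of simple ideals, one per connected component of its Dynkin diagram, so g ≅ C_6 ⊕ D_4 (dimension 78 + 28 = 106).

C_6 (sp(12)) + D_4 (so(8))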